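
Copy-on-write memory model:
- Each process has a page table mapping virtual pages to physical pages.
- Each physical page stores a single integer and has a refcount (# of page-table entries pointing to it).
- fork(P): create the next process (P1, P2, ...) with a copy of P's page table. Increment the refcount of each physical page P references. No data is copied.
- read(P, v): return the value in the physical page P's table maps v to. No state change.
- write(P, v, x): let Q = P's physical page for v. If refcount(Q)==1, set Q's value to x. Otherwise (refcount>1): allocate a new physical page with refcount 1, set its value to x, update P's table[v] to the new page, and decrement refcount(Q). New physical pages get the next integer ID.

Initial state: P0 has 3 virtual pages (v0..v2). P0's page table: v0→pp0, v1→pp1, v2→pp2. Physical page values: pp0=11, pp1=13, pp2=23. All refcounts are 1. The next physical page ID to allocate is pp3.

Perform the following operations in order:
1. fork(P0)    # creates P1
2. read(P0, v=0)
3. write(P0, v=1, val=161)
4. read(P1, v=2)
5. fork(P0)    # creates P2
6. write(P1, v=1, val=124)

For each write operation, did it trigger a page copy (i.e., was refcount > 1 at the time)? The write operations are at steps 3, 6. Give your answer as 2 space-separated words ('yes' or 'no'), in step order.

Op 1: fork(P0) -> P1. 3 ppages; refcounts: pp0:2 pp1:2 pp2:2
Op 2: read(P0, v0) -> 11. No state change.
Op 3: write(P0, v1, 161). refcount(pp1)=2>1 -> COPY to pp3. 4 ppages; refcounts: pp0:2 pp1:1 pp2:2 pp3:1
Op 4: read(P1, v2) -> 23. No state change.
Op 5: fork(P0) -> P2. 4 ppages; refcounts: pp0:3 pp1:1 pp2:3 pp3:2
Op 6: write(P1, v1, 124). refcount(pp1)=1 -> write in place. 4 ppages; refcounts: pp0:3 pp1:1 pp2:3 pp3:2

yes no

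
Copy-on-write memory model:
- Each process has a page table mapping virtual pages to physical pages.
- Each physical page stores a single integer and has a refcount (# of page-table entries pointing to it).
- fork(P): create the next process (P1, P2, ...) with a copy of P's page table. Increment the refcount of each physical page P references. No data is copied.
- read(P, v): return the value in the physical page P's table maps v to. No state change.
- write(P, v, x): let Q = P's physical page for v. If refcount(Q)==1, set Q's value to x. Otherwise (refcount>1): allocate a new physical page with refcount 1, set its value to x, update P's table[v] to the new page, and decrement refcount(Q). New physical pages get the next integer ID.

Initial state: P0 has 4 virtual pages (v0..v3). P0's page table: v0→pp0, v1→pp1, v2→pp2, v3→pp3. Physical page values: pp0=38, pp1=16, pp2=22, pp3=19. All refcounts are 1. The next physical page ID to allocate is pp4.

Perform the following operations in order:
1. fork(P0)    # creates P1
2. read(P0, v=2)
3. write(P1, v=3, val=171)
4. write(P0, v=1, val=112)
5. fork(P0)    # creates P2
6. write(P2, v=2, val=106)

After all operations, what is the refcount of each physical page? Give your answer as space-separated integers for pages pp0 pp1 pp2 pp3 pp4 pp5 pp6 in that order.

Answer: 3 1 2 2 1 2 1

Derivation:
Op 1: fork(P0) -> P1. 4 ppages; refcounts: pp0:2 pp1:2 pp2:2 pp3:2
Op 2: read(P0, v2) -> 22. No state change.
Op 3: write(P1, v3, 171). refcount(pp3)=2>1 -> COPY to pp4. 5 ppages; refcounts: pp0:2 pp1:2 pp2:2 pp3:1 pp4:1
Op 4: write(P0, v1, 112). refcount(pp1)=2>1 -> COPY to pp5. 6 ppages; refcounts: pp0:2 pp1:1 pp2:2 pp3:1 pp4:1 pp5:1
Op 5: fork(P0) -> P2. 6 ppages; refcounts: pp0:3 pp1:1 pp2:3 pp3:2 pp4:1 pp5:2
Op 6: write(P2, v2, 106). refcount(pp2)=3>1 -> COPY to pp6. 7 ppages; refcounts: pp0:3 pp1:1 pp2:2 pp3:2 pp4:1 pp5:2 pp6:1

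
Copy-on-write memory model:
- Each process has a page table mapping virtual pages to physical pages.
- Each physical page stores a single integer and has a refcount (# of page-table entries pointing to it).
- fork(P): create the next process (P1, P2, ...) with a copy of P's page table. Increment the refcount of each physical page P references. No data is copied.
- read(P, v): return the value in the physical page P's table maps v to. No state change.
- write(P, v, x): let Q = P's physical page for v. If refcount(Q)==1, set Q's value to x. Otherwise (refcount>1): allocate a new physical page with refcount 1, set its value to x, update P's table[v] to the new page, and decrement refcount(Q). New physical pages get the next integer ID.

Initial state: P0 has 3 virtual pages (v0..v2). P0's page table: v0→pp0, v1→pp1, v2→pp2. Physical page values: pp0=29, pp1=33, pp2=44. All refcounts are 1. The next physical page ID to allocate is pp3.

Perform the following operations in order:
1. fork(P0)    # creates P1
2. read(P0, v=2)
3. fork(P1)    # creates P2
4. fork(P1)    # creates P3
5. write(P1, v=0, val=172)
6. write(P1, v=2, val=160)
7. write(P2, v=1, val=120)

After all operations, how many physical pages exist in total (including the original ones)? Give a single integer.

Answer: 6

Derivation:
Op 1: fork(P0) -> P1. 3 ppages; refcounts: pp0:2 pp1:2 pp2:2
Op 2: read(P0, v2) -> 44. No state change.
Op 3: fork(P1) -> P2. 3 ppages; refcounts: pp0:3 pp1:3 pp2:3
Op 4: fork(P1) -> P3. 3 ppages; refcounts: pp0:4 pp1:4 pp2:4
Op 5: write(P1, v0, 172). refcount(pp0)=4>1 -> COPY to pp3. 4 ppages; refcounts: pp0:3 pp1:4 pp2:4 pp3:1
Op 6: write(P1, v2, 160). refcount(pp2)=4>1 -> COPY to pp4. 5 ppages; refcounts: pp0:3 pp1:4 pp2:3 pp3:1 pp4:1
Op 7: write(P2, v1, 120). refcount(pp1)=4>1 -> COPY to pp5. 6 ppages; refcounts: pp0:3 pp1:3 pp2:3 pp3:1 pp4:1 pp5:1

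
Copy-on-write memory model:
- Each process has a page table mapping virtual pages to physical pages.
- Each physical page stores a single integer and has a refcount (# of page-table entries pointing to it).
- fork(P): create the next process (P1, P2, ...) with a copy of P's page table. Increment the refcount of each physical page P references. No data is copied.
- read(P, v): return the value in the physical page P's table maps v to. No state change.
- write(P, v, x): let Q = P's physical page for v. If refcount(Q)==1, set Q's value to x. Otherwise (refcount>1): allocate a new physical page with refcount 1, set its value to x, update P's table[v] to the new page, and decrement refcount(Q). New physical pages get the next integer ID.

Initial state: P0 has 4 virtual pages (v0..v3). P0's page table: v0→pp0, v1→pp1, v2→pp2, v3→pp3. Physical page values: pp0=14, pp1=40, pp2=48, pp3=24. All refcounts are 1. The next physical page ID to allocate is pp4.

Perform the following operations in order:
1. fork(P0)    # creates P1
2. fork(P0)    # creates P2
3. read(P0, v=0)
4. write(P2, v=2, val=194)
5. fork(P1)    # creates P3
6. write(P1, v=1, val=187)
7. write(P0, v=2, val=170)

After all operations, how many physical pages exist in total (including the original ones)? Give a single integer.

Op 1: fork(P0) -> P1. 4 ppages; refcounts: pp0:2 pp1:2 pp2:2 pp3:2
Op 2: fork(P0) -> P2. 4 ppages; refcounts: pp0:3 pp1:3 pp2:3 pp3:3
Op 3: read(P0, v0) -> 14. No state change.
Op 4: write(P2, v2, 194). refcount(pp2)=3>1 -> COPY to pp4. 5 ppages; refcounts: pp0:3 pp1:3 pp2:2 pp3:3 pp4:1
Op 5: fork(P1) -> P3. 5 ppages; refcounts: pp0:4 pp1:4 pp2:3 pp3:4 pp4:1
Op 6: write(P1, v1, 187). refcount(pp1)=4>1 -> COPY to pp5. 6 ppages; refcounts: pp0:4 pp1:3 pp2:3 pp3:4 pp4:1 pp5:1
Op 7: write(P0, v2, 170). refcount(pp2)=3>1 -> COPY to pp6. 7 ppages; refcounts: pp0:4 pp1:3 pp2:2 pp3:4 pp4:1 pp5:1 pp6:1

Answer: 7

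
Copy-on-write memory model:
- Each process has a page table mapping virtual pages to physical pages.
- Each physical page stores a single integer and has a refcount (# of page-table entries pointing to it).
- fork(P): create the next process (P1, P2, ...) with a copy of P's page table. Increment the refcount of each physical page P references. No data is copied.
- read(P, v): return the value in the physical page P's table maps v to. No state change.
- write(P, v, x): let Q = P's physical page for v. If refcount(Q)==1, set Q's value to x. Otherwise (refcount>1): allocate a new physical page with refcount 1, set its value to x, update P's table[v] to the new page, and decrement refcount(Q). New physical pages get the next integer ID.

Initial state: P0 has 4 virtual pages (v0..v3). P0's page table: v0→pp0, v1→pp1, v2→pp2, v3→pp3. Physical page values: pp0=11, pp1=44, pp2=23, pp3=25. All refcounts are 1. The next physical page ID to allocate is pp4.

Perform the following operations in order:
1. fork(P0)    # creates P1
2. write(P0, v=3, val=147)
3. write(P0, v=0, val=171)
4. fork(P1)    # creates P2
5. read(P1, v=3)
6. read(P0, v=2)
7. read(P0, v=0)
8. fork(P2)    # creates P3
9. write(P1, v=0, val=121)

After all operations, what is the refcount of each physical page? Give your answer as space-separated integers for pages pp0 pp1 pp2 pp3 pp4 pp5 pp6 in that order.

Op 1: fork(P0) -> P1. 4 ppages; refcounts: pp0:2 pp1:2 pp2:2 pp3:2
Op 2: write(P0, v3, 147). refcount(pp3)=2>1 -> COPY to pp4. 5 ppages; refcounts: pp0:2 pp1:2 pp2:2 pp3:1 pp4:1
Op 3: write(P0, v0, 171). refcount(pp0)=2>1 -> COPY to pp5. 6 ppages; refcounts: pp0:1 pp1:2 pp2:2 pp3:1 pp4:1 pp5:1
Op 4: fork(P1) -> P2. 6 ppages; refcounts: pp0:2 pp1:3 pp2:3 pp3:2 pp4:1 pp5:1
Op 5: read(P1, v3) -> 25. No state change.
Op 6: read(P0, v2) -> 23. No state change.
Op 7: read(P0, v0) -> 171. No state change.
Op 8: fork(P2) -> P3. 6 ppages; refcounts: pp0:3 pp1:4 pp2:4 pp3:3 pp4:1 pp5:1
Op 9: write(P1, v0, 121). refcount(pp0)=3>1 -> COPY to pp6. 7 ppages; refcounts: pp0:2 pp1:4 pp2:4 pp3:3 pp4:1 pp5:1 pp6:1

Answer: 2 4 4 3 1 1 1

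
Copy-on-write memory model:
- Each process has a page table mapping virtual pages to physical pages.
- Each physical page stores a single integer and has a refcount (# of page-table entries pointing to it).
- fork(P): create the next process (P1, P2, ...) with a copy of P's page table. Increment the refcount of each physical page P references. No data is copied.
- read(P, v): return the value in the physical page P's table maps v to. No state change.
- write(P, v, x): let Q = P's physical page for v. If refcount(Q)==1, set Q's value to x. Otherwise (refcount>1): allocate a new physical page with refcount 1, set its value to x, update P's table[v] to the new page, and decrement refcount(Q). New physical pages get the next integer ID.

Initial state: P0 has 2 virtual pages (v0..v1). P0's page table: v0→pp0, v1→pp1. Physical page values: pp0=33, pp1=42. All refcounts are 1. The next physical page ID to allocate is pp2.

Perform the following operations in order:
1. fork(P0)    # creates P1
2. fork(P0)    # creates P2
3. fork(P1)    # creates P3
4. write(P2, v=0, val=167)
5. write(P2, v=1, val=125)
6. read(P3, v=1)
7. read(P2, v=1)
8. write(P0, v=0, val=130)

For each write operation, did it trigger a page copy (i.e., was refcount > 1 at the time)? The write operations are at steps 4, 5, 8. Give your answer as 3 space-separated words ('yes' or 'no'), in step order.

Op 1: fork(P0) -> P1. 2 ppages; refcounts: pp0:2 pp1:2
Op 2: fork(P0) -> P2. 2 ppages; refcounts: pp0:3 pp1:3
Op 3: fork(P1) -> P3. 2 ppages; refcounts: pp0:4 pp1:4
Op 4: write(P2, v0, 167). refcount(pp0)=4>1 -> COPY to pp2. 3 ppages; refcounts: pp0:3 pp1:4 pp2:1
Op 5: write(P2, v1, 125). refcount(pp1)=4>1 -> COPY to pp3. 4 ppages; refcounts: pp0:3 pp1:3 pp2:1 pp3:1
Op 6: read(P3, v1) -> 42. No state change.
Op 7: read(P2, v1) -> 125. No state change.
Op 8: write(P0, v0, 130). refcount(pp0)=3>1 -> COPY to pp4. 5 ppages; refcounts: pp0:2 pp1:3 pp2:1 pp3:1 pp4:1

yes yes yes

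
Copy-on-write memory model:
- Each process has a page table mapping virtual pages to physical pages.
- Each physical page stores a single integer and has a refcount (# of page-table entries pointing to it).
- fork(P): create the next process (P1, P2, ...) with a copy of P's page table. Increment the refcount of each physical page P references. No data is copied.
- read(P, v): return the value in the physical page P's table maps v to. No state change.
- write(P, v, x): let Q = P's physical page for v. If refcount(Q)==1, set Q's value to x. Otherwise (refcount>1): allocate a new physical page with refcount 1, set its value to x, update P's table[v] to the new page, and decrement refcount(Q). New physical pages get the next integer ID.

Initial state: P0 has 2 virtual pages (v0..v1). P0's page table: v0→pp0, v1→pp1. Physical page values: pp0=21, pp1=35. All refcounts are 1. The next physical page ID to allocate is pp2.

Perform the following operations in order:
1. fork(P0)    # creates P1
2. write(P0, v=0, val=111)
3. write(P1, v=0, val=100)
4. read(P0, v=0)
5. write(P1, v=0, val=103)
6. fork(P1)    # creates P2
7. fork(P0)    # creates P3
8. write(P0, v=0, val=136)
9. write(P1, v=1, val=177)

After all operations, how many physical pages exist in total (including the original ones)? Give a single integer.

Op 1: fork(P0) -> P1. 2 ppages; refcounts: pp0:2 pp1:2
Op 2: write(P0, v0, 111). refcount(pp0)=2>1 -> COPY to pp2. 3 ppages; refcounts: pp0:1 pp1:2 pp2:1
Op 3: write(P1, v0, 100). refcount(pp0)=1 -> write in place. 3 ppages; refcounts: pp0:1 pp1:2 pp2:1
Op 4: read(P0, v0) -> 111. No state change.
Op 5: write(P1, v0, 103). refcount(pp0)=1 -> write in place. 3 ppages; refcounts: pp0:1 pp1:2 pp2:1
Op 6: fork(P1) -> P2. 3 ppages; refcounts: pp0:2 pp1:3 pp2:1
Op 7: fork(P0) -> P3. 3 ppages; refcounts: pp0:2 pp1:4 pp2:2
Op 8: write(P0, v0, 136). refcount(pp2)=2>1 -> COPY to pp3. 4 ppages; refcounts: pp0:2 pp1:4 pp2:1 pp3:1
Op 9: write(P1, v1, 177). refcount(pp1)=4>1 -> COPY to pp4. 5 ppages; refcounts: pp0:2 pp1:3 pp2:1 pp3:1 pp4:1

Answer: 5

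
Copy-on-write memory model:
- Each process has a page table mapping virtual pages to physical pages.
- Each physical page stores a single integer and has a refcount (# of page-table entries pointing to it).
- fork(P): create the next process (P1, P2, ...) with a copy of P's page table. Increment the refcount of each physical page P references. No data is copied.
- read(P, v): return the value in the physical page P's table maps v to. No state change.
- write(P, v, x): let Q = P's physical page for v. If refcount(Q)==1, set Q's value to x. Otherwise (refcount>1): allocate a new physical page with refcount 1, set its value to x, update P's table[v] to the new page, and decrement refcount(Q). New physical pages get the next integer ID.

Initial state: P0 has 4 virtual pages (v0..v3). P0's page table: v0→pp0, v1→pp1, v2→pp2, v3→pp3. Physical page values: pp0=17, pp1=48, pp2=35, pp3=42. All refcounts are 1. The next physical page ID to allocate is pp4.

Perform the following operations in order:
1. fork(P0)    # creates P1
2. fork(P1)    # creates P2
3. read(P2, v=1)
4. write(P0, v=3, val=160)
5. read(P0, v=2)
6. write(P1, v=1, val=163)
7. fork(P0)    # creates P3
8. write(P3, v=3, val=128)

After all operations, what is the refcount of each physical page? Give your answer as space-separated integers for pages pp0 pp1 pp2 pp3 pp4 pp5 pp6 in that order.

Answer: 4 3 4 2 1 1 1

Derivation:
Op 1: fork(P0) -> P1. 4 ppages; refcounts: pp0:2 pp1:2 pp2:2 pp3:2
Op 2: fork(P1) -> P2. 4 ppages; refcounts: pp0:3 pp1:3 pp2:3 pp3:3
Op 3: read(P2, v1) -> 48. No state change.
Op 4: write(P0, v3, 160). refcount(pp3)=3>1 -> COPY to pp4. 5 ppages; refcounts: pp0:3 pp1:3 pp2:3 pp3:2 pp4:1
Op 5: read(P0, v2) -> 35. No state change.
Op 6: write(P1, v1, 163). refcount(pp1)=3>1 -> COPY to pp5. 6 ppages; refcounts: pp0:3 pp1:2 pp2:3 pp3:2 pp4:1 pp5:1
Op 7: fork(P0) -> P3. 6 ppages; refcounts: pp0:4 pp1:3 pp2:4 pp3:2 pp4:2 pp5:1
Op 8: write(P3, v3, 128). refcount(pp4)=2>1 -> COPY to pp6. 7 ppages; refcounts: pp0:4 pp1:3 pp2:4 pp3:2 pp4:1 pp5:1 pp6:1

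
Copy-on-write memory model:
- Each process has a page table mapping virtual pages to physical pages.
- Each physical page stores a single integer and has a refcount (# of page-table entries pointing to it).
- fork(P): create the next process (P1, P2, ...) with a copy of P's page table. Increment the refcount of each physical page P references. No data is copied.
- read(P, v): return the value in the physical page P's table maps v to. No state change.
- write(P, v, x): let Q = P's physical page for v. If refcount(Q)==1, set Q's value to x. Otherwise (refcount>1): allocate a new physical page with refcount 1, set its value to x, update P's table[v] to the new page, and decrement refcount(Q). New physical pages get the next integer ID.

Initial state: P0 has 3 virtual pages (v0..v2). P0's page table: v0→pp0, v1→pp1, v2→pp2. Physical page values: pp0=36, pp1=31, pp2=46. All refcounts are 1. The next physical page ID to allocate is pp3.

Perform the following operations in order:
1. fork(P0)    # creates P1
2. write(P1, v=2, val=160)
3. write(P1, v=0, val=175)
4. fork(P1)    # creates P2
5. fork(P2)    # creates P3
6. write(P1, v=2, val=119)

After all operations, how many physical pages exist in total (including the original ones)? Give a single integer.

Answer: 6

Derivation:
Op 1: fork(P0) -> P1. 3 ppages; refcounts: pp0:2 pp1:2 pp2:2
Op 2: write(P1, v2, 160). refcount(pp2)=2>1 -> COPY to pp3. 4 ppages; refcounts: pp0:2 pp1:2 pp2:1 pp3:1
Op 3: write(P1, v0, 175). refcount(pp0)=2>1 -> COPY to pp4. 5 ppages; refcounts: pp0:1 pp1:2 pp2:1 pp3:1 pp4:1
Op 4: fork(P1) -> P2. 5 ppages; refcounts: pp0:1 pp1:3 pp2:1 pp3:2 pp4:2
Op 5: fork(P2) -> P3. 5 ppages; refcounts: pp0:1 pp1:4 pp2:1 pp3:3 pp4:3
Op 6: write(P1, v2, 119). refcount(pp3)=3>1 -> COPY to pp5. 6 ppages; refcounts: pp0:1 pp1:4 pp2:1 pp3:2 pp4:3 pp5:1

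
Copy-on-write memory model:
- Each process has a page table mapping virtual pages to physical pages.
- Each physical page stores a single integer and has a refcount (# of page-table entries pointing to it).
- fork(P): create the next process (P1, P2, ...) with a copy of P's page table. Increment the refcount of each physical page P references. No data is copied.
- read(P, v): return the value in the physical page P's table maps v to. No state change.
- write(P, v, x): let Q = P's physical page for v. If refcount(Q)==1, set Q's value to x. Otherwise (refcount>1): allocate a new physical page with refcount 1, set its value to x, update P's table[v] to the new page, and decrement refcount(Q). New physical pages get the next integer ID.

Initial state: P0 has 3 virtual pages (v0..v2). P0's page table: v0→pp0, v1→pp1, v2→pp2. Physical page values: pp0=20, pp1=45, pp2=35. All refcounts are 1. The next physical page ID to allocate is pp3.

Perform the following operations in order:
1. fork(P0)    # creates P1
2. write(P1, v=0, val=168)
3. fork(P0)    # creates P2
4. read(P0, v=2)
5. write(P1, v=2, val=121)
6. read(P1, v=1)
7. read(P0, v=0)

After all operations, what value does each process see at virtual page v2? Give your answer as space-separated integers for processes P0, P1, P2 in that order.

Op 1: fork(P0) -> P1. 3 ppages; refcounts: pp0:2 pp1:2 pp2:2
Op 2: write(P1, v0, 168). refcount(pp0)=2>1 -> COPY to pp3. 4 ppages; refcounts: pp0:1 pp1:2 pp2:2 pp3:1
Op 3: fork(P0) -> P2. 4 ppages; refcounts: pp0:2 pp1:3 pp2:3 pp3:1
Op 4: read(P0, v2) -> 35. No state change.
Op 5: write(P1, v2, 121). refcount(pp2)=3>1 -> COPY to pp4. 5 ppages; refcounts: pp0:2 pp1:3 pp2:2 pp3:1 pp4:1
Op 6: read(P1, v1) -> 45. No state change.
Op 7: read(P0, v0) -> 20. No state change.
P0: v2 -> pp2 = 35
P1: v2 -> pp4 = 121
P2: v2 -> pp2 = 35

Answer: 35 121 35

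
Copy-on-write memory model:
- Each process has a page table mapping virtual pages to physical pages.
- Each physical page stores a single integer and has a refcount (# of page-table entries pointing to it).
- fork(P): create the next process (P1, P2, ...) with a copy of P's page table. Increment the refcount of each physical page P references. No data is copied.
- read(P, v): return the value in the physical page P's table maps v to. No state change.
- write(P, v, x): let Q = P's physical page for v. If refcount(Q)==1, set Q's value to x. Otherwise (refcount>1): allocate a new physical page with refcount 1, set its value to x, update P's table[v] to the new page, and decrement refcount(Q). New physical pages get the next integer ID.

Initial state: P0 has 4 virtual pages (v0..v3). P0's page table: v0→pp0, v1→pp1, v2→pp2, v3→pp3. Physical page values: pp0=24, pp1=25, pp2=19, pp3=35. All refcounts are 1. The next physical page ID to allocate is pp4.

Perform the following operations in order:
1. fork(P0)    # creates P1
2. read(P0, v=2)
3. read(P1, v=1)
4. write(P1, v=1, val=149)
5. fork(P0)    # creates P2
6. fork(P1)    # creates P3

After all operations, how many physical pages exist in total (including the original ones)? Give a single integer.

Op 1: fork(P0) -> P1. 4 ppages; refcounts: pp0:2 pp1:2 pp2:2 pp3:2
Op 2: read(P0, v2) -> 19. No state change.
Op 3: read(P1, v1) -> 25. No state change.
Op 4: write(P1, v1, 149). refcount(pp1)=2>1 -> COPY to pp4. 5 ppages; refcounts: pp0:2 pp1:1 pp2:2 pp3:2 pp4:1
Op 5: fork(P0) -> P2. 5 ppages; refcounts: pp0:3 pp1:2 pp2:3 pp3:3 pp4:1
Op 6: fork(P1) -> P3. 5 ppages; refcounts: pp0:4 pp1:2 pp2:4 pp3:4 pp4:2

Answer: 5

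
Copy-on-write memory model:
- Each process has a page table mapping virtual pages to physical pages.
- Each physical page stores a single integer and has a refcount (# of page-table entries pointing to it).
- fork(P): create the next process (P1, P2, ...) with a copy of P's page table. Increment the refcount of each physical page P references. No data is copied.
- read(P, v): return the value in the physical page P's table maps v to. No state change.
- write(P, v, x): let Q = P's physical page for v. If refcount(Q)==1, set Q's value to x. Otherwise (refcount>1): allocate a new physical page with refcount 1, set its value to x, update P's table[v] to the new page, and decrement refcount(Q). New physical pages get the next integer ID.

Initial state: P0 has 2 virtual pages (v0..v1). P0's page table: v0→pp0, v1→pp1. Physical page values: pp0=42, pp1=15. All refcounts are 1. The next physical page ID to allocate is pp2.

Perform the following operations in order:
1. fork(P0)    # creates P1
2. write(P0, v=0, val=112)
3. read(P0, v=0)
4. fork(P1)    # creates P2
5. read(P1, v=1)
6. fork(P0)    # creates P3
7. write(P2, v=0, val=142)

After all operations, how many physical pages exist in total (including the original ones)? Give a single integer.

Answer: 4

Derivation:
Op 1: fork(P0) -> P1. 2 ppages; refcounts: pp0:2 pp1:2
Op 2: write(P0, v0, 112). refcount(pp0)=2>1 -> COPY to pp2. 3 ppages; refcounts: pp0:1 pp1:2 pp2:1
Op 3: read(P0, v0) -> 112. No state change.
Op 4: fork(P1) -> P2. 3 ppages; refcounts: pp0:2 pp1:3 pp2:1
Op 5: read(P1, v1) -> 15. No state change.
Op 6: fork(P0) -> P3. 3 ppages; refcounts: pp0:2 pp1:4 pp2:2
Op 7: write(P2, v0, 142). refcount(pp0)=2>1 -> COPY to pp3. 4 ppages; refcounts: pp0:1 pp1:4 pp2:2 pp3:1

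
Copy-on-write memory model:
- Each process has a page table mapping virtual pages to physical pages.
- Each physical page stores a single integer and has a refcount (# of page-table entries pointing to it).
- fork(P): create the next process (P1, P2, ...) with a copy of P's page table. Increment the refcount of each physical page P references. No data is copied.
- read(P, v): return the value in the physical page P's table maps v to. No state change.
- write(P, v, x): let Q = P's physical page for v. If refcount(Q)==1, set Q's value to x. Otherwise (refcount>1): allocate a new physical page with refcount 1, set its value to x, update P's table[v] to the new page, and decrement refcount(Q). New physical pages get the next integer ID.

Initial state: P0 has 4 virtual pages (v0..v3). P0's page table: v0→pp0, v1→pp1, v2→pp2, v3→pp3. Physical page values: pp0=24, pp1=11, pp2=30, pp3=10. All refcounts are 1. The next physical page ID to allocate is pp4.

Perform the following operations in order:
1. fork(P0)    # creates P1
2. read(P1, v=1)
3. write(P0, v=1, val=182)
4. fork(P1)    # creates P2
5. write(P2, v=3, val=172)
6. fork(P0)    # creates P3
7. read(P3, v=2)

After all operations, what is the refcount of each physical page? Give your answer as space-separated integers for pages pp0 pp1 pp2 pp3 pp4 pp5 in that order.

Op 1: fork(P0) -> P1. 4 ppages; refcounts: pp0:2 pp1:2 pp2:2 pp3:2
Op 2: read(P1, v1) -> 11. No state change.
Op 3: write(P0, v1, 182). refcount(pp1)=2>1 -> COPY to pp4. 5 ppages; refcounts: pp0:2 pp1:1 pp2:2 pp3:2 pp4:1
Op 4: fork(P1) -> P2. 5 ppages; refcounts: pp0:3 pp1:2 pp2:3 pp3:3 pp4:1
Op 5: write(P2, v3, 172). refcount(pp3)=3>1 -> COPY to pp5. 6 ppages; refcounts: pp0:3 pp1:2 pp2:3 pp3:2 pp4:1 pp5:1
Op 6: fork(P0) -> P3. 6 ppages; refcounts: pp0:4 pp1:2 pp2:4 pp3:3 pp4:2 pp5:1
Op 7: read(P3, v2) -> 30. No state change.

Answer: 4 2 4 3 2 1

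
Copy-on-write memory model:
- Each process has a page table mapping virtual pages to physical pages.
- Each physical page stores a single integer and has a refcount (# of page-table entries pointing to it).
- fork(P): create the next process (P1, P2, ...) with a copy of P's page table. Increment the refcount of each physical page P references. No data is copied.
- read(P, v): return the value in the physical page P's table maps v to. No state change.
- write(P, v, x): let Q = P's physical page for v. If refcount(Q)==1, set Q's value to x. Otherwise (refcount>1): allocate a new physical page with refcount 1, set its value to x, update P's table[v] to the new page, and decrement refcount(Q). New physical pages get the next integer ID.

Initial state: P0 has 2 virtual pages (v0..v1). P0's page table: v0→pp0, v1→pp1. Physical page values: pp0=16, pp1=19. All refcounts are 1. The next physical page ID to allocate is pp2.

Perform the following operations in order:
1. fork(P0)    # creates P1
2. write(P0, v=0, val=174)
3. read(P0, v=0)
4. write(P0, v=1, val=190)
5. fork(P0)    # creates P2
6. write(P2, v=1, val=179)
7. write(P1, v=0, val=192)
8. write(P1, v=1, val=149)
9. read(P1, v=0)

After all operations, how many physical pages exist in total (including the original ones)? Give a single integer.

Op 1: fork(P0) -> P1. 2 ppages; refcounts: pp0:2 pp1:2
Op 2: write(P0, v0, 174). refcount(pp0)=2>1 -> COPY to pp2. 3 ppages; refcounts: pp0:1 pp1:2 pp2:1
Op 3: read(P0, v0) -> 174. No state change.
Op 4: write(P0, v1, 190). refcount(pp1)=2>1 -> COPY to pp3. 4 ppages; refcounts: pp0:1 pp1:1 pp2:1 pp3:1
Op 5: fork(P0) -> P2. 4 ppages; refcounts: pp0:1 pp1:1 pp2:2 pp3:2
Op 6: write(P2, v1, 179). refcount(pp3)=2>1 -> COPY to pp4. 5 ppages; refcounts: pp0:1 pp1:1 pp2:2 pp3:1 pp4:1
Op 7: write(P1, v0, 192). refcount(pp0)=1 -> write in place. 5 ppages; refcounts: pp0:1 pp1:1 pp2:2 pp3:1 pp4:1
Op 8: write(P1, v1, 149). refcount(pp1)=1 -> write in place. 5 ppages; refcounts: pp0:1 pp1:1 pp2:2 pp3:1 pp4:1
Op 9: read(P1, v0) -> 192. No state change.

Answer: 5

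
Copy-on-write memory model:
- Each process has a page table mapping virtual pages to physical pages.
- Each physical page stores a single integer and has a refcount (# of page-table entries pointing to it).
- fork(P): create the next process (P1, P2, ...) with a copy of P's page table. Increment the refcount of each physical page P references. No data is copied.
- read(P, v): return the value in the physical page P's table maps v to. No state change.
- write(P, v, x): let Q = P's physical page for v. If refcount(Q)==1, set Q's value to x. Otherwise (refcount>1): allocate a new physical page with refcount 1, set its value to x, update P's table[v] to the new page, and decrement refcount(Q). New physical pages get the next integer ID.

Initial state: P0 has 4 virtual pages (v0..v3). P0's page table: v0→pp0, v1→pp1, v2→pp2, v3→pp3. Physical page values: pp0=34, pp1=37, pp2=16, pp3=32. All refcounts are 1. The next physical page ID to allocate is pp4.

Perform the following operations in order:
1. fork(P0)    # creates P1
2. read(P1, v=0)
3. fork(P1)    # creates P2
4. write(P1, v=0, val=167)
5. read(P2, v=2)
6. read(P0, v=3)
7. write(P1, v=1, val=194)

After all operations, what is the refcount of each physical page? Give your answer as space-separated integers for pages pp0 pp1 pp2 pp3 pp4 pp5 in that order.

Answer: 2 2 3 3 1 1

Derivation:
Op 1: fork(P0) -> P1. 4 ppages; refcounts: pp0:2 pp1:2 pp2:2 pp3:2
Op 2: read(P1, v0) -> 34. No state change.
Op 3: fork(P1) -> P2. 4 ppages; refcounts: pp0:3 pp1:3 pp2:3 pp3:3
Op 4: write(P1, v0, 167). refcount(pp0)=3>1 -> COPY to pp4. 5 ppages; refcounts: pp0:2 pp1:3 pp2:3 pp3:3 pp4:1
Op 5: read(P2, v2) -> 16. No state change.
Op 6: read(P0, v3) -> 32. No state change.
Op 7: write(P1, v1, 194). refcount(pp1)=3>1 -> COPY to pp5. 6 ppages; refcounts: pp0:2 pp1:2 pp2:3 pp3:3 pp4:1 pp5:1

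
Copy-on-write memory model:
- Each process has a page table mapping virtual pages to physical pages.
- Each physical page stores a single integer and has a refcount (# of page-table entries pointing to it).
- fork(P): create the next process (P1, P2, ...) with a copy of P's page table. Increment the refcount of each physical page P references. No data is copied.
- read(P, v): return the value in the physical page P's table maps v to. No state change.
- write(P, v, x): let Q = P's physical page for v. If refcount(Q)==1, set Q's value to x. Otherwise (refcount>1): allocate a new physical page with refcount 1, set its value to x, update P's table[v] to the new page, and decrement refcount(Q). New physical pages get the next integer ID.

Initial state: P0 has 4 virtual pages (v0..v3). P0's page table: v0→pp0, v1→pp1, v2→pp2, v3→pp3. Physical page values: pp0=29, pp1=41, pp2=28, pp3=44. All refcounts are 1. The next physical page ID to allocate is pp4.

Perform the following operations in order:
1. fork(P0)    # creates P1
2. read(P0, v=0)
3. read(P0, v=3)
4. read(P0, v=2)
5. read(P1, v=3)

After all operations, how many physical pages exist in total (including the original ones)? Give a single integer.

Op 1: fork(P0) -> P1. 4 ppages; refcounts: pp0:2 pp1:2 pp2:2 pp3:2
Op 2: read(P0, v0) -> 29. No state change.
Op 3: read(P0, v3) -> 44. No state change.
Op 4: read(P0, v2) -> 28. No state change.
Op 5: read(P1, v3) -> 44. No state change.

Answer: 4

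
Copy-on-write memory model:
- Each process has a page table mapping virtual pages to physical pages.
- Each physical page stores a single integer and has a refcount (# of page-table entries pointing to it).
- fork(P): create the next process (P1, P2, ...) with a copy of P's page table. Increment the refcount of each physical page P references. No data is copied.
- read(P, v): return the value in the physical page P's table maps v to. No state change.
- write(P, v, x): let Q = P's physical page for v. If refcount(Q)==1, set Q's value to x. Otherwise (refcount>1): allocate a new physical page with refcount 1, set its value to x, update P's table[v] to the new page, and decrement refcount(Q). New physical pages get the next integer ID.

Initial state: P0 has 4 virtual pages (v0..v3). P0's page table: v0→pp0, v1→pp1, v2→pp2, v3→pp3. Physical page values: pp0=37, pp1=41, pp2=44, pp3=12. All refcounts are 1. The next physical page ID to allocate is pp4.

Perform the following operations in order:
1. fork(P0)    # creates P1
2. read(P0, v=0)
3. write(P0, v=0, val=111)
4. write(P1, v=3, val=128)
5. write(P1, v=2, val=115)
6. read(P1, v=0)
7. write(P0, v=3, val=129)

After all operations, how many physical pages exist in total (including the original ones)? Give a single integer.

Answer: 7

Derivation:
Op 1: fork(P0) -> P1. 4 ppages; refcounts: pp0:2 pp1:2 pp2:2 pp3:2
Op 2: read(P0, v0) -> 37. No state change.
Op 3: write(P0, v0, 111). refcount(pp0)=2>1 -> COPY to pp4. 5 ppages; refcounts: pp0:1 pp1:2 pp2:2 pp3:2 pp4:1
Op 4: write(P1, v3, 128). refcount(pp3)=2>1 -> COPY to pp5. 6 ppages; refcounts: pp0:1 pp1:2 pp2:2 pp3:1 pp4:1 pp5:1
Op 5: write(P1, v2, 115). refcount(pp2)=2>1 -> COPY to pp6. 7 ppages; refcounts: pp0:1 pp1:2 pp2:1 pp3:1 pp4:1 pp5:1 pp6:1
Op 6: read(P1, v0) -> 37. No state change.
Op 7: write(P0, v3, 129). refcount(pp3)=1 -> write in place. 7 ppages; refcounts: pp0:1 pp1:2 pp2:1 pp3:1 pp4:1 pp5:1 pp6:1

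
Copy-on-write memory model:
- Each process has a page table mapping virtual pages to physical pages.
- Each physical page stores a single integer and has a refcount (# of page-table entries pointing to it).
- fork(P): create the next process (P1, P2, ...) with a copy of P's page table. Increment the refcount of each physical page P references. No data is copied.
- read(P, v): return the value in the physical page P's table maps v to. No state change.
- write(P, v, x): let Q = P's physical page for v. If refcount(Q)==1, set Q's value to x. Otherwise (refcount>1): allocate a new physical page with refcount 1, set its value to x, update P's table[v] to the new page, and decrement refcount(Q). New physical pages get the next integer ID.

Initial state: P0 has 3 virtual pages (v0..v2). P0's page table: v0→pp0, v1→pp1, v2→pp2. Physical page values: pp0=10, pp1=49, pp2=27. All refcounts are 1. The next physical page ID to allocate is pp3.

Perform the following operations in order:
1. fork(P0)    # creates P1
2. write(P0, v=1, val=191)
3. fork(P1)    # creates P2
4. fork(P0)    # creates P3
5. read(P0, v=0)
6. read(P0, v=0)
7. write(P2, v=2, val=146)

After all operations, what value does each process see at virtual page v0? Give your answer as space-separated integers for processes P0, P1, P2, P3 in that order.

Op 1: fork(P0) -> P1. 3 ppages; refcounts: pp0:2 pp1:2 pp2:2
Op 2: write(P0, v1, 191). refcount(pp1)=2>1 -> COPY to pp3. 4 ppages; refcounts: pp0:2 pp1:1 pp2:2 pp3:1
Op 3: fork(P1) -> P2. 4 ppages; refcounts: pp0:3 pp1:2 pp2:3 pp3:1
Op 4: fork(P0) -> P3. 4 ppages; refcounts: pp0:4 pp1:2 pp2:4 pp3:2
Op 5: read(P0, v0) -> 10. No state change.
Op 6: read(P0, v0) -> 10. No state change.
Op 7: write(P2, v2, 146). refcount(pp2)=4>1 -> COPY to pp4. 5 ppages; refcounts: pp0:4 pp1:2 pp2:3 pp3:2 pp4:1
P0: v0 -> pp0 = 10
P1: v0 -> pp0 = 10
P2: v0 -> pp0 = 10
P3: v0 -> pp0 = 10

Answer: 10 10 10 10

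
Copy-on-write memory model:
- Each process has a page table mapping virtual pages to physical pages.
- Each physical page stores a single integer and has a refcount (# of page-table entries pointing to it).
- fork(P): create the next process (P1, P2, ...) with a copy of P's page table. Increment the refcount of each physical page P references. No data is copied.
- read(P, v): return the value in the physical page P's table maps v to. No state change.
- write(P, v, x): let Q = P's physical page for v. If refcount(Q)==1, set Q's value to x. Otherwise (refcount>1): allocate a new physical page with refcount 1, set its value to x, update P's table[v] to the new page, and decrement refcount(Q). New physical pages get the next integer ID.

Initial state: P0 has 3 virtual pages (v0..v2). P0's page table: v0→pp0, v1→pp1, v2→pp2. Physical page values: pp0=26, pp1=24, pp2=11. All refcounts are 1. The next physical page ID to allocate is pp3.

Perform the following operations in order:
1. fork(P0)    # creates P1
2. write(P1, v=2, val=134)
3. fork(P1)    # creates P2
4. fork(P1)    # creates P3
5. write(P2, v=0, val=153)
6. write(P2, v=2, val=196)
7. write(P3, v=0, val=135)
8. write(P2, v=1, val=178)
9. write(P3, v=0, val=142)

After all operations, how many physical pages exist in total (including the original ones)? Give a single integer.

Op 1: fork(P0) -> P1. 3 ppages; refcounts: pp0:2 pp1:2 pp2:2
Op 2: write(P1, v2, 134). refcount(pp2)=2>1 -> COPY to pp3. 4 ppages; refcounts: pp0:2 pp1:2 pp2:1 pp3:1
Op 3: fork(P1) -> P2. 4 ppages; refcounts: pp0:3 pp1:3 pp2:1 pp3:2
Op 4: fork(P1) -> P3. 4 ppages; refcounts: pp0:4 pp1:4 pp2:1 pp3:3
Op 5: write(P2, v0, 153). refcount(pp0)=4>1 -> COPY to pp4. 5 ppages; refcounts: pp0:3 pp1:4 pp2:1 pp3:3 pp4:1
Op 6: write(P2, v2, 196). refcount(pp3)=3>1 -> COPY to pp5. 6 ppages; refcounts: pp0:3 pp1:4 pp2:1 pp3:2 pp4:1 pp5:1
Op 7: write(P3, v0, 135). refcount(pp0)=3>1 -> COPY to pp6. 7 ppages; refcounts: pp0:2 pp1:4 pp2:1 pp3:2 pp4:1 pp5:1 pp6:1
Op 8: write(P2, v1, 178). refcount(pp1)=4>1 -> COPY to pp7. 8 ppages; refcounts: pp0:2 pp1:3 pp2:1 pp3:2 pp4:1 pp5:1 pp6:1 pp7:1
Op 9: write(P3, v0, 142). refcount(pp6)=1 -> write in place. 8 ppages; refcounts: pp0:2 pp1:3 pp2:1 pp3:2 pp4:1 pp5:1 pp6:1 pp7:1

Answer: 8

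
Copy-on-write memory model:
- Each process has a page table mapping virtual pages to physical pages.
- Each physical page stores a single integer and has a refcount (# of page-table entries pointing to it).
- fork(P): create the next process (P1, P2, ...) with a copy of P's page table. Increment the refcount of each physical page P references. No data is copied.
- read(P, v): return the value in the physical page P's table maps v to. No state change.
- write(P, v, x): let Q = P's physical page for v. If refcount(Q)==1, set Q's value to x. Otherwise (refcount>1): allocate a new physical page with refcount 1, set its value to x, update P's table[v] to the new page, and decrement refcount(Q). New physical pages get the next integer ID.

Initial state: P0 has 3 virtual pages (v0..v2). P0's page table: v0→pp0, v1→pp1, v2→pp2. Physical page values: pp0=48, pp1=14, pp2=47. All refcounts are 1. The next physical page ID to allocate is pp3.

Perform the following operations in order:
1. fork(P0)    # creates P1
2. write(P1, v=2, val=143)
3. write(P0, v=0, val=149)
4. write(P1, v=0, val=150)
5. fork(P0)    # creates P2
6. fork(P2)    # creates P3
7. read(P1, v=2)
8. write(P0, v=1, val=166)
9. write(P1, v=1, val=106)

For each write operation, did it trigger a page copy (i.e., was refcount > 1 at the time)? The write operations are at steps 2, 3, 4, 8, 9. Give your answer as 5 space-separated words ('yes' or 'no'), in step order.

Op 1: fork(P0) -> P1. 3 ppages; refcounts: pp0:2 pp1:2 pp2:2
Op 2: write(P1, v2, 143). refcount(pp2)=2>1 -> COPY to pp3. 4 ppages; refcounts: pp0:2 pp1:2 pp2:1 pp3:1
Op 3: write(P0, v0, 149). refcount(pp0)=2>1 -> COPY to pp4. 5 ppages; refcounts: pp0:1 pp1:2 pp2:1 pp3:1 pp4:1
Op 4: write(P1, v0, 150). refcount(pp0)=1 -> write in place. 5 ppages; refcounts: pp0:1 pp1:2 pp2:1 pp3:1 pp4:1
Op 5: fork(P0) -> P2. 5 ppages; refcounts: pp0:1 pp1:3 pp2:2 pp3:1 pp4:2
Op 6: fork(P2) -> P3. 5 ppages; refcounts: pp0:1 pp1:4 pp2:3 pp3:1 pp4:3
Op 7: read(P1, v2) -> 143. No state change.
Op 8: write(P0, v1, 166). refcount(pp1)=4>1 -> COPY to pp5. 6 ppages; refcounts: pp0:1 pp1:3 pp2:3 pp3:1 pp4:3 pp5:1
Op 9: write(P1, v1, 106). refcount(pp1)=3>1 -> COPY to pp6. 7 ppages; refcounts: pp0:1 pp1:2 pp2:3 pp3:1 pp4:3 pp5:1 pp6:1

yes yes no yes yes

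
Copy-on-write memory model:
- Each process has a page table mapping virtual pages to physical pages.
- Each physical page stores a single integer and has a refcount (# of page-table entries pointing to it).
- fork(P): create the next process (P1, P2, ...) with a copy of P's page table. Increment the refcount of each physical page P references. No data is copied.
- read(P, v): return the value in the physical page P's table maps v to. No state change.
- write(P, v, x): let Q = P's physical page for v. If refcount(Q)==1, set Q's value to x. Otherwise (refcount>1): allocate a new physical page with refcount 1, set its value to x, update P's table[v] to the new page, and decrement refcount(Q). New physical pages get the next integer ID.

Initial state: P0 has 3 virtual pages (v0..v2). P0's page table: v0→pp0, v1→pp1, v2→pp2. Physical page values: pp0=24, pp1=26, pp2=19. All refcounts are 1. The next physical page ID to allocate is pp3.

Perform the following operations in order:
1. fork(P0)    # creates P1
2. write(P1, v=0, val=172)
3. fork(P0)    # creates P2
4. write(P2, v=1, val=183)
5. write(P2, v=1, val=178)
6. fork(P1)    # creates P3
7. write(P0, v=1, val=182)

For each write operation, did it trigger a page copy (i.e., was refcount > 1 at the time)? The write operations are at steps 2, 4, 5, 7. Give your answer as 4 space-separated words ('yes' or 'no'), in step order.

Op 1: fork(P0) -> P1. 3 ppages; refcounts: pp0:2 pp1:2 pp2:2
Op 2: write(P1, v0, 172). refcount(pp0)=2>1 -> COPY to pp3. 4 ppages; refcounts: pp0:1 pp1:2 pp2:2 pp3:1
Op 3: fork(P0) -> P2. 4 ppages; refcounts: pp0:2 pp1:3 pp2:3 pp3:1
Op 4: write(P2, v1, 183). refcount(pp1)=3>1 -> COPY to pp4. 5 ppages; refcounts: pp0:2 pp1:2 pp2:3 pp3:1 pp4:1
Op 5: write(P2, v1, 178). refcount(pp4)=1 -> write in place. 5 ppages; refcounts: pp0:2 pp1:2 pp2:3 pp3:1 pp4:1
Op 6: fork(P1) -> P3. 5 ppages; refcounts: pp0:2 pp1:3 pp2:4 pp3:2 pp4:1
Op 7: write(P0, v1, 182). refcount(pp1)=3>1 -> COPY to pp5. 6 ppages; refcounts: pp0:2 pp1:2 pp2:4 pp3:2 pp4:1 pp5:1

yes yes no yes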